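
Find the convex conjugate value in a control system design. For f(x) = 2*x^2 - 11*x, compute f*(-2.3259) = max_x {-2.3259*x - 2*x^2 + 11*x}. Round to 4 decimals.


f*(y) = sup_x {y*x - a*x^2 - b*x} = sup_x {(y-b)*x - a*x^2}
FOC: (y - b) - 2a*x = 0 => x* = (y - b)/(2a)
x* = (-2.3259 + 11)/(2*2) = 2.1685
f*(-2.3259) = (y-b)^2/(4a) = (-2.3259 + 11)^2/(4*2)
= 75.24/8 = 9.405


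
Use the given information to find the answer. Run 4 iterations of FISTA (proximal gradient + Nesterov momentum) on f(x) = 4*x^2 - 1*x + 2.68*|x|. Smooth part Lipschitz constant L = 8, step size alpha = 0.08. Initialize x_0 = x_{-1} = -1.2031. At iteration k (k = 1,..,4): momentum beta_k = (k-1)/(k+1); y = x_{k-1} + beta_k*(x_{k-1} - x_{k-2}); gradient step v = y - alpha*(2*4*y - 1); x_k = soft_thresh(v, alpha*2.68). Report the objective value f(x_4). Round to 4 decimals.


FISTA on f(x) = 4*x^2 - 1*x + 2.68*|x|
L = 8, alpha = 0.08
Iteration 1: beta = 0.0, y = -1.2031 + 0.0*(-1.2031 + 1.2031) = -1.2031
  grad(y) = -10.6248, v = y - alpha*grad = -0.3531
  prox(v) = soft_thresh(-0.3531, 0.2144) = -0.1387
Iteration 2: beta = 0.3333, y = -0.1387 + 0.3333*(-0.1387 + 1.2031) = 0.2161
  grad(y) = 0.7286, v = y - alpha*grad = 0.1578
  prox(v) = soft_thresh(0.1578, 0.2144) = 0.0
Iteration 3: beta = 0.5, y = 0.0 + 0.5*(0.0 + 0.1387) = 0.0694
  grad(y) = -0.4451, v = y - alpha*grad = 0.105
  prox(v) = soft_thresh(0.105, 0.2144) = 0.0
Iteration 4: beta = 0.6, y = 0.0 + 0.6*(0.0 - 0.0) = 0.0
  grad(y) = -1.0, v = y - alpha*grad = 0.08
  prox(v) = soft_thresh(0.08, 0.2144) = 0.0
f(x_4) = 4*0.0^2 - 1*0.0 + 2.68*|0.0| = 0.0


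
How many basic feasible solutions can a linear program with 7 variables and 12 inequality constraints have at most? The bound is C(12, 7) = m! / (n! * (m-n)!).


Each vertex corresponds to some choice of n active constraints out of m, so the number of vertices is at most C(m, n) = m! / (n!(m-n)!).
m = 12, n = 7
Numerator: 12 * 11 * 10 * 9 * 8 * 7 * 6
Denominator: 7! = 5040
C(12, 7) = 792


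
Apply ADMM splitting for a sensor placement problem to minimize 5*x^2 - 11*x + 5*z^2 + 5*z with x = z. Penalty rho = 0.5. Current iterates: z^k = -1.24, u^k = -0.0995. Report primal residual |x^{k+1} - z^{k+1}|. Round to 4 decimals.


ADMM iteration with rho = 0.5, z^k = -1.24, u^k = -0.0995
Step 1: x-update.
Minimize 5*x^2 - 11*x + (0.5/2)*(x + 1.24 - 0.0995)^2
FOC: (2*5 + 0.5)*x = 11 + 0.5*(-1.24 + 0.0995)
x^{k+1} = 0.9933
Step 2: z-update.
Minimize 5*z^2 + 5*z + (0.5/2)*(0.9933 - z - 0.0995)^2
FOC: (2*5 + 0.5)*z = -5 + 0.5*(0.9933 - 0.0995)
z^{k+1} = -0.4336
Step 3: u-update.
u^{k+1} = -0.0995 + 0.9933 + 0.4336 = 1.3274
Step 4: Primal residual = |0.9933 + 0.4336| = 1.4269


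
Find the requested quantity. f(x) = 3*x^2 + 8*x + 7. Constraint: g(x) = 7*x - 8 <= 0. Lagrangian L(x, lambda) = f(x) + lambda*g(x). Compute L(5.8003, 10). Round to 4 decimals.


Step 1: Evaluate f(x).
f(5.8003) = 3*5.8003^2 + 8*5.8003 + 7 = 154.3328
Step 2: Evaluate g(x).
g(5.8003) = 7*5.8003 - 8 = 32.6021
Step 3: Compute Lagrangian.
L = 154.3328 + 10*32.6021 = 480.3538


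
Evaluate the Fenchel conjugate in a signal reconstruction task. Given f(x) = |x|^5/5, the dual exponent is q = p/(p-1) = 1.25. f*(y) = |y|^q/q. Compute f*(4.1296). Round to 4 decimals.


The conjugate exponent q satisfies 1/p + 1/q = 1.
p = 5, so q = 5/(5 - 1) = 1.25
|y|^q = 4.1296^1.25 = 5.8869
f*(4.1296) = 5.8869 / 1.25 = 4.7095


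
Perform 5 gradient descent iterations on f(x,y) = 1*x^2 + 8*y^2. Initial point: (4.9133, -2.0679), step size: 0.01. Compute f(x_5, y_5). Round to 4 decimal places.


Gradient descent on f(x,y) = 1*x^2 + 8*y^2.
Starting point: (4.9133, -2.0679), alpha = 0.01
Step 1: grad_x = 2*1*4.9133 = 9.8266, grad_y = 2*8*-2.0679 = -33.0864
  x_1 = 4.9133 - 0.01*9.8266 = 4.815
  y_1 = -2.0679 - 0.01*-33.0864 = -1.737
Step 2: grad_x = 2*1*4.815 = 9.6301, grad_y = 2*8*-1.737 = -27.7926
  x_2 = 4.815 - 0.01*9.6301 = 4.7187
  y_2 = -1.737 - 0.01*-27.7926 = -1.4591
Step 3: grad_x = 2*1*4.7187 = 9.4375, grad_y = 2*8*-1.4591 = -23.3458
  x_3 = 4.7187 - 0.01*9.4375 = 4.6244
  y_3 = -1.4591 - 0.01*-23.3458 = -1.2257
Step 4: grad_x = 2*1*4.6244 = 9.2487, grad_y = 2*8*-1.2257 = -19.6104
  x_4 = 4.6244 - 0.01*9.2487 = 4.5319
  y_4 = -1.2257 - 0.01*-19.6104 = -1.0295
Step 5: grad_x = 2*1*4.5319 = 9.0637, grad_y = 2*8*-1.0295 = -16.4728
  x_5 = 4.5319 - 0.01*9.0637 = 4.4412
  y_5 = -1.0295 - 0.01*-16.4728 = -0.8648
f(4.4412, -0.8648) = 1*4.4412^2 + 8*(-0.8648)^2 = 25.7079


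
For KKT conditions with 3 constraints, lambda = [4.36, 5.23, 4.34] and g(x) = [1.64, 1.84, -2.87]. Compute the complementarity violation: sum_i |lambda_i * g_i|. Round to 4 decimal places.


KKT complementary slackness check:
lambda_1 * g_1 = 4.36 * 1.64 = 7.1504
lambda_2 * g_2 = 5.23 * 1.84 = 9.6232
lambda_3 * g_3 = 4.34 * -2.87 = -12.4558
Total violation = 7.1504 + 9.6232 + 12.4558 = 29.2294


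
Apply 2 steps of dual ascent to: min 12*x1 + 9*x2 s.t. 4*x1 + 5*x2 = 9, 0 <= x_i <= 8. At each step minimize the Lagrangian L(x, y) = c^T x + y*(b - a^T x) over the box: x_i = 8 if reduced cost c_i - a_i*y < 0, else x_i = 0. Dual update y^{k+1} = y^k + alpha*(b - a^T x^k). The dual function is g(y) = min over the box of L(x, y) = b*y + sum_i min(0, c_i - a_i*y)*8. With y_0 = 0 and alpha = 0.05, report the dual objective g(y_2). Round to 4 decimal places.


Dual ascent for LP: min 12*x1 + 9*x2, 4*x1 + 5*x2 = 9, 0 <= x_i <= 8
Step 1: y^k = 0.0, reduced costs: (12.0, 9.0)
  x^k = (0.0, 0.0), subgradient = b - a^T x = 9.0
  y^{k+1} = 0.0 + 0.05*9.0 = 0.45
Step 2: y^k = 0.45, reduced costs: (10.2, 6.75)
  x^k = (0.0, 0.0), subgradient = b - a^T x = 9.0
  y^{k+1} = 0.45 + 0.05*9.0 = 0.9
Dual objective at y_2 = 0.9: reduced costs (8.4, 4.5), box minimizer x = (0.0, 0.0)
g(y_2) = b*y + (c1 - a1*y)*x1 + (c2 - a2*y)*x2 = 9*0.9 + 8.4*0.0 + 4.5*0.0 = 8.1 + 0.0 + 0.0 = 8.1


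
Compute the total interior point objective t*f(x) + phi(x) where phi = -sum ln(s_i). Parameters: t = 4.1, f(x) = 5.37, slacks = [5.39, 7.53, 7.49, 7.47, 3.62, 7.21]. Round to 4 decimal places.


Step 1: Compute log-barrier.
ln values: [1.6845, 2.0189, 2.0136, 2.0109, 1.2865, 1.9755]
phi = -(1.6845 + 2.0189 + 2.0136 + 2.0109 + 1.2865 + 1.9755) = -10.9898
Step 2: Compute augmented objective.
t*f(x) = 4.1*5.37 = 22.017
Total = 22.017 - 10.9898 = 11.0272


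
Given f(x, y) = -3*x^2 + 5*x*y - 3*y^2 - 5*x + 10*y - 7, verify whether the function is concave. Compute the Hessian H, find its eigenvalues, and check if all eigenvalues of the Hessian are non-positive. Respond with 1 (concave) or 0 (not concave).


The Hessian of f(x,y) = -3*x^2 + 5*x*y - 3*y^2 - 5*x + 10*y - 7 is:
H = [[-6, 5], [5, -6]]
Trace = -6 - 6 = -12
Determinant = -6*-6 - (5)^2 = 11
Discriminant = (-12)^2 - 4*11 = 100.0
Eigenvalues: lambda_1 = -11.0, lambda_2 = -1.0
The function is concave.

1


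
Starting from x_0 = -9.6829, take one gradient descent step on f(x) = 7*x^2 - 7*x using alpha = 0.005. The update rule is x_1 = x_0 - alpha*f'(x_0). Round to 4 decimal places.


We compute the gradient at x_0 and apply the update.
f'(x) = 14*x - 7
f'(-9.6829) = 14*-9.6829 - 7 = -142.5606
x_1 = -9.6829 - 0.005*-142.5606 = -8.9701


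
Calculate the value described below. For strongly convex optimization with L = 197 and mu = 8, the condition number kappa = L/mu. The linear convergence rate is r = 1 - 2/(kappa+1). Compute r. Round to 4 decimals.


Step 1: Compute the condition number.
kappa = L/mu = 197/8 = 24.625
Step 2: Compute the convergence rate.
r = 1 - 2/(kappa + 1) = 1 - 2*mu/(L + mu) = (L - mu)/(L + mu) = 189/205 = 0.922


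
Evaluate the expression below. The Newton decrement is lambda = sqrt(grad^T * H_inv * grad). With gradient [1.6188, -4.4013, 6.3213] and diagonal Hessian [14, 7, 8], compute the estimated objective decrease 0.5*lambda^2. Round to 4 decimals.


Step 1: H is diagonal, so H^(-1) * g = [0.1156, -0.6288, 0.7902].
Step 2: g^T H^(-1) g = sum_i g_i^2 / H_ii
  = (1.6188)^2/14 + (-4.4013)^2/7 + (6.3213)^2/8
  = 0.1872 + 2.7673 + 4.9949 = 7.9494
Step 3: Objective decrease = 0.5 * g^T H^(-1) g = 3.9747


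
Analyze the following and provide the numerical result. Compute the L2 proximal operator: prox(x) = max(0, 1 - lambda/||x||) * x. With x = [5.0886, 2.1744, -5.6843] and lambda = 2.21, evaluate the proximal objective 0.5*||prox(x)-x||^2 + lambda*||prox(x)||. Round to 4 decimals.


Step 1: Compute ||x||.
||x|| = 7.933
Step 2: Compute scaling factor.
scale = max(0, 1 - 2.21/7.933) = 0.7214
Step 3: prox(x) = [3.671, 1.5687, -4.1008]
||prox(x)|| = 5.723
Step 4: Proximal objective.
0.5*||prox-x||^2 = 2.4421
lambda*||prox|| = 12.6478
Total = 15.09


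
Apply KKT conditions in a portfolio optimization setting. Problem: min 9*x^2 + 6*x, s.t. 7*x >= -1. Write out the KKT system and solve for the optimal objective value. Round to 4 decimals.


Step 1: Try lambda = 0 (constraint inactive).
x_unc = -6/(2*9) = -0.3333
Check: 7*-0.3333 = -2.3331 < -1 -- violated!
Step 2: Constraint must be active: 7*x = -1
x* = -1/7 = -0.1429 (rounded; the exact value -1/7 is used below)
lambda = (2*9*(-1/7) + 6)/7 = 0.4898
Step 3: Compute optimal value.
f(x*) = 9*(-1/7)^2 + 6*(-1/7) = -0.6735


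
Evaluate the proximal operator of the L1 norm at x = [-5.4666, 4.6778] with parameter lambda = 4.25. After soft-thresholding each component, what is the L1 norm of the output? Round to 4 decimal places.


Soft-thresholding with lambda = 4.25:
prox(-5.4666) = sign(-5.4666)*max(|-5.4666| - 4.25, 0) = -1.2166
prox(4.6778) = sign(4.6778)*max(|4.6778| - 4.25, 0) = 0.4278
prox(x) = [-1.2166, 0.4278]
||prox(x)||_1 = 1.2166 + 0.4278 = 1.6444


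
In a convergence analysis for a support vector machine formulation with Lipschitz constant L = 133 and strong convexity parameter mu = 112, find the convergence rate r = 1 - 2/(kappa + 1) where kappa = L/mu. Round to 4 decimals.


Step 1: Compute the condition number.
kappa = L/mu = 133/112 = 1.1875
Step 2: Compute the convergence rate.
r = 1 - 2/(kappa + 1) = 1 - 2*mu/(L + mu) = (L - mu)/(L + mu) = 21/245 = 0.0857


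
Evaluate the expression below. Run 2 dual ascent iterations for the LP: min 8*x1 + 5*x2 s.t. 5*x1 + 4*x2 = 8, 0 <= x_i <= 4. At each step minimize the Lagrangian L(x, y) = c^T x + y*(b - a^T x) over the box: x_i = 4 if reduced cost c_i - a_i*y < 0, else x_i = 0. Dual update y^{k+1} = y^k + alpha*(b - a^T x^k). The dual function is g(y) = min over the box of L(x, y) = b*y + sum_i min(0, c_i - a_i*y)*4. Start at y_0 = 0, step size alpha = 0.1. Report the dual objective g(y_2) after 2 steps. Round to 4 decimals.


Dual ascent for LP: min 8*x1 + 5*x2, 5*x1 + 4*x2 = 8, 0 <= x_i <= 4
Step 1: y^k = 0.0, reduced costs: (8.0, 5.0)
  x^k = (0.0, 0.0), subgradient = b - a^T x = 8.0
  y^{k+1} = 0.0 + 0.1*8.0 = 0.8
Step 2: y^k = 0.8, reduced costs: (4.0, 1.8)
  x^k = (0.0, 0.0), subgradient = b - a^T x = 8.0
  y^{k+1} = 0.8 + 0.1*8.0 = 1.6
Dual objective at y_2 = 1.6: reduced costs (0.0, -1.4), box minimizer x = (0.0, 4.0)
g(y_2) = b*y + (c1 - a1*y)*x1 + (c2 - a2*y)*x2 = 8*1.6 + 0.0*0.0 + (-1.4)*4.0 = 12.8 + 0.0 - 5.6 = 7.2


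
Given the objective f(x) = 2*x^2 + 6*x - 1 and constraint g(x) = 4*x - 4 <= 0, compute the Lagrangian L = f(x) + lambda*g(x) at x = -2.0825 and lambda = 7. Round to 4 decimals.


Step 1: Evaluate f(x).
f(-2.0825) = 2*(-2.0825)^2 + 6*(-2.0825) - 1 = -4.8214
Step 2: Evaluate g(x).
g(-2.0825) = 4*-2.0825 - 4 = -12.33
Step 3: Compute Lagrangian.
L = -4.8214 + 7*-12.33 = -91.1314


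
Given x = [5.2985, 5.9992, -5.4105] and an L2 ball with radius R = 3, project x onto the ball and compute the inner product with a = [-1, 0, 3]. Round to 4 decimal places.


Step 1: Compute ||x|| (intermediates to 6 decimals).
||x|| = sqrt(5.2985^2 + 5.9992^2 + (-5.4105)^2) = 9.66116
Step 2: Project.
Since ||x|| > R, scale = R/||x|| = 3/9.66116 = 0.310522, proj(x) = scale * x
proj(x) = [1.645301, 1.862884, -1.680079]
Step 3: Dot product.
a^T * proj(x) = -1*1.645301 + 0*1.862884 + 3*(-1.680079) = -6.6855


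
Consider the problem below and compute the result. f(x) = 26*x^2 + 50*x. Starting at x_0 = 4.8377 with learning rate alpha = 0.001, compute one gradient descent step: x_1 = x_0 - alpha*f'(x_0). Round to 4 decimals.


We compute the gradient at x_0 and apply the update.
f'(x) = 52*x + 50
f'(4.8377) = 52*4.8377 + 50 = 301.5604
x_1 = 4.8377 - 0.001*301.5604 = 4.5361


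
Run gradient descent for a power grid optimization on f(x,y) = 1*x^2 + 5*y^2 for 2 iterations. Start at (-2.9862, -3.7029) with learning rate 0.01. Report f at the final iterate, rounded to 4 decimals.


Gradient descent on f(x,y) = 1*x^2 + 5*y^2.
Starting point: (-2.9862, -3.7029), alpha = 0.01
Step 1: grad_x = 2*1*-2.9862 = -5.9724, grad_y = 2*5*-3.7029 = -37.029
  x_1 = -2.9862 - 0.01*-5.9724 = -2.9265
  y_1 = -3.7029 - 0.01*-37.029 = -3.3326
Step 2: grad_x = 2*1*-2.9265 = -5.853, grad_y = 2*5*-3.3326 = -33.3261
  x_2 = -2.9265 - 0.01*-5.853 = -2.8679
  y_2 = -3.3326 - 0.01*-33.3261 = -2.9993
f(-2.8679, -2.9993) = 1*(-2.8679)^2 + 5*(-2.9993)^2 = 53.2056


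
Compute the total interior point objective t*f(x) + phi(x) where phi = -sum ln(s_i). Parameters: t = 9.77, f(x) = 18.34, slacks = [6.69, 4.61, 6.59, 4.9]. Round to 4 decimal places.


Step 1: Compute log-barrier.
ln values: [1.9006, 1.5282, 1.8856, 1.5892]
phi = -(1.9006 + 1.5282 + 1.8856 + 1.5892) = -6.9036
Step 2: Compute augmented objective.
t*f(x) = 9.77*18.34 = 179.1818
Total = 179.1818 - 6.9036 = 172.2782


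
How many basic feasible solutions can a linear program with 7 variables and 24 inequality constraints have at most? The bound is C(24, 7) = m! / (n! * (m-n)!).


Each vertex corresponds to some choice of n active constraints out of m, so the number of vertices is at most C(m, n) = m! / (n!(m-n)!).
m = 24, n = 7
Numerator: 24 * 23 * 22 * 21 * 20 * 19 * 18
Denominator: 7! = 5040
C(24, 7) = 346104


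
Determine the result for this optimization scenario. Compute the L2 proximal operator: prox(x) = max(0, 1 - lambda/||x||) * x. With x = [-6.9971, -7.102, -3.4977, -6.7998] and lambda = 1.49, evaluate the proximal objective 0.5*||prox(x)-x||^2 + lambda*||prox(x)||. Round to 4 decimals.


Step 1: Compute ||x||.
||x|| = 12.5646
Step 2: Compute scaling factor.
scale = max(0, 1 - 1.49/12.5646) = 0.8814
Step 3: prox(x) = [-6.1673, -6.2598, -3.0829, -5.9934]
||prox(x)|| = 11.0746
Step 4: Proximal objective.
0.5*||prox-x||^2 = 1.1101
lambda*||prox|| = 16.5012
Total = 17.6112


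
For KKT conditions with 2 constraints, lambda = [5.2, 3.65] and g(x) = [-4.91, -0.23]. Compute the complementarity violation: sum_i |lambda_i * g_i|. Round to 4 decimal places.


KKT complementary slackness check:
lambda_1 * g_1 = 5.2 * -4.91 = -25.532
lambda_2 * g_2 = 3.65 * -0.23 = -0.8395
Total violation = 25.532 + 0.8395 = 26.3715


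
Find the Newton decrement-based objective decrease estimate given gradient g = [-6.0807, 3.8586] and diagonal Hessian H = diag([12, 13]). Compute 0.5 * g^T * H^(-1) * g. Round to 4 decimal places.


Step 1: H is diagonal, so H^(-1) * g = [-0.5067, 0.2968].
Step 2: g^T H^(-1) g = sum_i g_i^2 / H_ii
  = (-6.0807)^2/12 + (3.8586)^2/13
  = 3.0812 + 1.1453 = 4.2265
Step 3: Objective decrease = 0.5 * g^T H^(-1) g = 2.1133


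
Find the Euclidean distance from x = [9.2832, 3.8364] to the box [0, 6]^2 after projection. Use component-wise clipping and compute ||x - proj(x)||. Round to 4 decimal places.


Project each component onto [0, 6].
clip(9.2832) = 6.0, clip(3.8364) = 3.8364
Projection = [6.0, 3.8364]
Squared diffs: [10.7794, 0.0]
Distance = sqrt(10.7794) = 3.2832


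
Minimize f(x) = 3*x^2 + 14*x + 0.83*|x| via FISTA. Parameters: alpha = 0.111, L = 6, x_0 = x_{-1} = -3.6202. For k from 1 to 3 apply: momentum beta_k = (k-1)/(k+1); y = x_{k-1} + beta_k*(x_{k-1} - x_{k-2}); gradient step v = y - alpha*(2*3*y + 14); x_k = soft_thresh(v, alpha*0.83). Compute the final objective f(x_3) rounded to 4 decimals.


FISTA on f(x) = 3*x^2 + 14*x + 0.83*|x|
L = 6, alpha = 0.111
Iteration 1: beta = 0.0, y = -3.6202 + 0.0*(-3.6202 + 3.6202) = -3.6202
  grad(y) = -7.7212, v = y - alpha*grad = -2.7631
  prox(v) = soft_thresh(-2.7631, 0.0921) = -2.671
Iteration 2: beta = 0.3333, y = -2.671 + 0.3333*(-2.671 + 3.6202) = -2.3546
  grad(y) = -0.1277, v = y - alpha*grad = -2.3404
  prox(v) = soft_thresh(-2.3404, 0.0921) = -2.2483
Iteration 3: beta = 0.5, y = -2.2483 + 0.5*(-2.2483 + 2.671) = -2.037
  grad(y) = 1.7782, v = y - alpha*grad = -2.2343
  prox(v) = soft_thresh(-2.2343, 0.0921) = -2.1422
f(x_3) = 3*(-2.1422)^2 + 14*(-2.1422) + 0.83*|-2.1422| = -14.4457


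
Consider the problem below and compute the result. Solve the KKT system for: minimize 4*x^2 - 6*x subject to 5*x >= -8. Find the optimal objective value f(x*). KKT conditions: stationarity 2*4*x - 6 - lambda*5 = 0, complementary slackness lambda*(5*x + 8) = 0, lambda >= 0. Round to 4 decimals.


Step 1: Try lambda = 0 (constraint inactive).
Stationarity: 2*4*x - 6 = 0
x* = 6/(2*4) = 0.75
Check constraint: 5*0.75 = 3.75 >= -8 -- satisfied.
Step 2: Compute optimal value.
f(x*) = 4*0.75^2 - 6*0.75 = -2.25


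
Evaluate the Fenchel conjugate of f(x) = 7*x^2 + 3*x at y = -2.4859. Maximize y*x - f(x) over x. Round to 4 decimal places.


f*(y) = sup_x {y*x - a*x^2 - b*x} = sup_x {(y-b)*x - a*x^2}
FOC: (y - b) - 2a*x = 0 => x* = (y - b)/(2a)
x* = (-2.4859 - 3)/(2*7) = -0.3919
f*(-2.4859) = (y-b)^2/(4a) = (-2.4859 - 3)^2/(4*7)
= 30.0951/28 = 1.0748


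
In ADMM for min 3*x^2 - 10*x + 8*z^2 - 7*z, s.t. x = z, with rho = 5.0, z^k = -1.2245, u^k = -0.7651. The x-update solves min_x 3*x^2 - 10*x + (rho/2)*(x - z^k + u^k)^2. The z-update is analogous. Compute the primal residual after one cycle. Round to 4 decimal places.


ADMM iteration with rho = 5.0, z^k = -1.2245, u^k = -0.7651
Step 1: x-update.
Minimize 3*x^2 - 10*x + (5.0/2)*(x + 1.2245 - 0.7651)^2
FOC: (2*3 + 5.0)*x = 10 + 5.0*(-1.2245 + 0.7651)
x^{k+1} = 0.7003
Step 2: z-update.
Minimize 8*z^2 - 7*z + (5.0/2)*(0.7003 - z - 0.7651)^2
FOC: (2*8 + 5.0)*z = 7 + 5.0*(0.7003 - 0.7651)
z^{k+1} = 0.3179
Step 3: u-update.
u^{k+1} = -0.7651 + 0.7003 - 0.3179 = -0.3827
Step 4: Primal residual = |0.7003 - 0.3179| = 0.3824


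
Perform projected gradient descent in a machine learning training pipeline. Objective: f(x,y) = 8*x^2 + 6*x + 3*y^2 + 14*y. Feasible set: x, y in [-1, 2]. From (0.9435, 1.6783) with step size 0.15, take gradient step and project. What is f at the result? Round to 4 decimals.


Step 1: Compute gradient at (0.9435, 1.6783).
grad_x = 2*8*0.9435 + 6 = 21.096
grad_y = 2*3*1.6783 + 14 = 24.0698
Step 2: Gradient step.
x_raw = 0.9435 - 0.15*21.096 = -2.2209
y_raw = 1.6783 - 0.15*24.0698 = -1.9322
Step 3: Project onto [-1, 2].
x_proj = clip(-2.2209) = -1.0
y_proj = clip(-1.9322) = -1.0
Step 4: Evaluate f.
f(-1.0, -1.0) = -9.0


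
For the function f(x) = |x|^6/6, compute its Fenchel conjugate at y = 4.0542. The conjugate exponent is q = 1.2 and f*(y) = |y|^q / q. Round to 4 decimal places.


The conjugate exponent q satisfies 1/p + 1/q = 1.
p = 6, so q = 6/(6 - 1) = 1.2
|y|^q = 4.0542^1.2 = 5.364
f*(4.0542) = 5.364 / 1.2 = 4.47


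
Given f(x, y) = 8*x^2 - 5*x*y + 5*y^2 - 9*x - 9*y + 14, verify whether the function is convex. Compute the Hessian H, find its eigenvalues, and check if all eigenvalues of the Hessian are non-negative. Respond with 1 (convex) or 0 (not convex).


The Hessian of f(x,y) = 8*x^2 - 5*x*y + 5*y^2 - 9*x - 9*y + 14 is:
H = [[16, -5], [-5, 10]]
Trace = 16 + 10 = 26
Determinant = 16*10 - (-5)^2 = 135
Discriminant = (26)^2 - 4*135 = 136.0
Eigenvalues: lambda_1 = 7.169, lambda_2 = 18.831
The function is convex.

1


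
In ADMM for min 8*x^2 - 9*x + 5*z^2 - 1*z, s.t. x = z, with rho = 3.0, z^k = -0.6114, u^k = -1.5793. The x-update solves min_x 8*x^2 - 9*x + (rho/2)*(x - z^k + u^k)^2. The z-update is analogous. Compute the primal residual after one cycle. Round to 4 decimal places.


ADMM iteration with rho = 3.0, z^k = -0.6114, u^k = -1.5793
Step 1: x-update.
Minimize 8*x^2 - 9*x + (3.0/2)*(x + 0.6114 - 1.5793)^2
FOC: (2*8 + 3.0)*x = 9 + 3.0*(-0.6114 + 1.5793)
x^{k+1} = 0.6265
Step 2: z-update.
Minimize 5*z^2 - 1*z + (3.0/2)*(0.6265 - z - 1.5793)^2
FOC: (2*5 + 3.0)*z = 1 + 3.0*(0.6265 - 1.5793)
z^{k+1} = -0.143
Step 3: u-update.
u^{k+1} = -1.5793 + 0.6265 + 0.143 = -0.8098
Step 4: Primal residual = |0.6265 + 0.143| = 0.7695


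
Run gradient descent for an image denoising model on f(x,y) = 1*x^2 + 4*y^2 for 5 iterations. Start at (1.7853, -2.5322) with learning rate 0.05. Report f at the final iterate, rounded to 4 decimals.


Gradient descent on f(x,y) = 1*x^2 + 4*y^2.
Starting point: (1.7853, -2.5322), alpha = 0.05
Step 1: grad_x = 2*1*1.7853 = 3.5706, grad_y = 2*4*-2.5322 = -20.2576
  x_1 = 1.7853 - 0.05*3.5706 = 1.6068
  y_1 = -2.5322 - 0.05*-20.2576 = -1.5193
Step 2: grad_x = 2*1*1.6068 = 3.2135, grad_y = 2*4*-1.5193 = -12.1546
  x_2 = 1.6068 - 0.05*3.2135 = 1.4461
  y_2 = -1.5193 - 0.05*-12.1546 = -0.9116
Step 3: grad_x = 2*1*1.4461 = 2.8922, grad_y = 2*4*-0.9116 = -7.2927
  x_3 = 1.4461 - 0.05*2.8922 = 1.3015
  y_3 = -0.9116 - 0.05*-7.2927 = -0.547
Step 4: grad_x = 2*1*1.3015 = 2.603, grad_y = 2*4*-0.547 = -4.3756
  x_4 = 1.3015 - 0.05*2.603 = 1.1713
  y_4 = -0.547 - 0.05*-4.3756 = -0.3282
Step 5: grad_x = 2*1*1.1713 = 2.3427, grad_y = 2*4*-0.3282 = -2.6254
  x_5 = 1.1713 - 0.05*2.3427 = 1.0542
  y_5 = -0.3282 - 0.05*-2.6254 = -0.1969
f(1.0542, -0.1969) = 1*1.0542^2 + 4*(-0.1969)^2 = 1.2664


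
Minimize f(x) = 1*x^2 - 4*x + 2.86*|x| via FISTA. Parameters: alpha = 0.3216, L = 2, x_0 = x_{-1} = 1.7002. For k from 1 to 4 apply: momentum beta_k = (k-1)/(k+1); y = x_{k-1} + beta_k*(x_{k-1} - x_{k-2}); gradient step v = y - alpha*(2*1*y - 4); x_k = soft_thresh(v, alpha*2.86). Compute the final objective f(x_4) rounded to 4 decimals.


FISTA on f(x) = 1*x^2 - 4*x + 2.86*|x|
L = 2, alpha = 0.3216
Iteration 1: beta = 0.0, y = 1.7002 + 0.0*(1.7002 - 1.7002) = 1.7002
  grad(y) = -0.5996, v = y - alpha*grad = 1.893
  prox(v) = soft_thresh(1.893, 0.9198) = 0.9733
Iteration 2: beta = 0.3333, y = 0.9733 + 0.3333*(0.9733 - 1.7002) = 0.7309
  grad(y) = -2.5381, v = y - alpha*grad = 1.5472
  prox(v) = soft_thresh(1.5472, 0.9198) = 0.6274
Iteration 3: beta = 0.5, y = 0.6274 + 0.5*(0.6274 - 0.9733) = 0.4545
  grad(y) = -3.091, v = y - alpha*grad = 1.4486
  prox(v) = soft_thresh(1.4486, 0.9198) = 0.5288
Iteration 4: beta = 0.6, y = 0.5288 + 0.6*(0.5288 - 0.6274) = 0.4696
  grad(y) = -3.0608, v = y - alpha*grad = 1.454
  prox(v) = soft_thresh(1.454, 0.9198) = 0.5342
f(x_4) = 1*0.5342^2 - 4*0.5342 + 2.86*|0.5342| = -0.3236


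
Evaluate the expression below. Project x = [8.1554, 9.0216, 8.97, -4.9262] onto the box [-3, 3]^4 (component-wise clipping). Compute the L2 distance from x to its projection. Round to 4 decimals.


Project each component onto [-3, 3].
clip(8.1554) = 3.0, clip(9.0216) = 3.0, clip(8.97) = 3.0, clip(-4.9262) = -3.0
Projection = [3.0, 3.0, 3.0, -3.0]
Squared diffs: [26.5781, 36.2597, 35.6409, 3.7102]
Distance = sqrt(102.1889) = 10.1089


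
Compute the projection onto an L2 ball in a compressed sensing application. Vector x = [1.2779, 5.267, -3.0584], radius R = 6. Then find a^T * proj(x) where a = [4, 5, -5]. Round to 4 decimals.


Step 1: Compute ||x|| (intermediates to 6 decimals).
||x|| = sqrt(1.2779^2 + 5.267^2 + (-3.0584)^2) = 6.223193
Step 2: Project.
Since ||x|| > R, scale = R/||x|| = 6/6.223193 = 0.964135, proj(x) = scale * x
proj(x) = [1.232068, 5.078099, -2.94871]
Step 3: Dot product.
a^T * proj(x) = 4*1.232068 + 5*5.078099 - 5*(-2.94871) = 45.0623


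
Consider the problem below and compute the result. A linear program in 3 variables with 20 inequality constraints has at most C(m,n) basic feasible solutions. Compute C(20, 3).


Each vertex corresponds to some choice of n active constraints out of m, so the number of vertices is at most C(m, n) = m! / (n!(m-n)!).
m = 20, n = 3
Numerator: 20 * 19 * 18
Denominator: 3! = 6
C(20, 3) = 1140


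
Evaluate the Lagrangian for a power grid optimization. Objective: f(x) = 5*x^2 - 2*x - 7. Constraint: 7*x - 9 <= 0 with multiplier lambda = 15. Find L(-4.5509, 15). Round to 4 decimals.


Step 1: Evaluate f(x).
f(-4.5509) = 5*(-4.5509)^2 - 2*(-4.5509) - 7 = 105.6553
Step 2: Evaluate g(x).
g(-4.5509) = 7*-4.5509 - 9 = -40.8563
Step 3: Compute Lagrangian.
L = 105.6553 + 15*-40.8563 = -507.1892


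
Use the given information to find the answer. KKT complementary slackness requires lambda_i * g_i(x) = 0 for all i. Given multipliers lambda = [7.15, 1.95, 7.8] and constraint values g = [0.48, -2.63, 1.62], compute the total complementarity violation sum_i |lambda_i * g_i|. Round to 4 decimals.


KKT complementary slackness check:
lambda_1 * g_1 = 7.15 * 0.48 = 3.432
lambda_2 * g_2 = 1.95 * -2.63 = -5.1285
lambda_3 * g_3 = 7.8 * 1.62 = 12.636
Total violation = 3.432 + 5.1285 + 12.636 = 21.1965


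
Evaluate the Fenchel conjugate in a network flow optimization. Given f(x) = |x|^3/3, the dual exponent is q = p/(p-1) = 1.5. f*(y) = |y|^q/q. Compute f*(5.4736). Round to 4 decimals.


The conjugate exponent q satisfies 1/p + 1/q = 1.
p = 3, so q = 3/(3 - 1) = 1.5
|y|^q = 5.4736^1.5 = 12.8059
f*(5.4736) = 12.8059 / 1.5 = 8.5373


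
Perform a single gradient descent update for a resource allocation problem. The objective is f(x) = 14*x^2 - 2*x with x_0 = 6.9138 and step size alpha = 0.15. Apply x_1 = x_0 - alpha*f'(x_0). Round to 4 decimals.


We compute the gradient at x_0 and apply the update.
f'(x) = 28*x - 2
f'(6.9138) = 28*6.9138 - 2 = 191.5864
x_1 = 6.9138 - 0.15*191.5864 = -21.8242


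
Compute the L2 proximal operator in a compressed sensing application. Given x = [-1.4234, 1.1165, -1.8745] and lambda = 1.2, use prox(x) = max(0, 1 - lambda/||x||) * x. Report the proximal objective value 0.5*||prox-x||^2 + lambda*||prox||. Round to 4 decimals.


Step 1: Compute ||x||.
||x|| = 2.6051
Step 2: Compute scaling factor.
scale = max(0, 1 - 1.2/2.6051) = 0.5394
Step 3: prox(x) = [-0.7677, 0.6022, -1.011]
||prox(x)|| = 1.4051
Step 4: Proximal objective.
0.5*||prox-x||^2 = 0.72
lambda*||prox|| = 1.6861
Total = 2.4061


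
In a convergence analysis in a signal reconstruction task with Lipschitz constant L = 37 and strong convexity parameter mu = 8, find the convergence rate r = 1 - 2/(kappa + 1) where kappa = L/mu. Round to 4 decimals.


Step 1: Compute the condition number.
kappa = L/mu = 37/8 = 4.625
Step 2: Compute the convergence rate.
r = 1 - 2/(kappa + 1) = 1 - 2*mu/(L + mu) = (L - mu)/(L + mu) = 29/45 = 0.6444


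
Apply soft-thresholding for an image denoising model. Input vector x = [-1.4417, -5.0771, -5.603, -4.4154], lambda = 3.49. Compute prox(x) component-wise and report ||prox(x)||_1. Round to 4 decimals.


Soft-thresholding with lambda = 3.49:
prox(-1.4417) = sign(-1.4417)*max(|-1.4417| - 3.49, 0) = 0.0
prox(-5.0771) = sign(-5.0771)*max(|-5.0771| - 3.49, 0) = -1.5871
prox(-5.603) = sign(-5.603)*max(|-5.603| - 3.49, 0) = -2.113
prox(-4.4154) = sign(-4.4154)*max(|-4.4154| - 3.49, 0) = -0.9254
prox(x) = [0.0, -1.5871, -2.113, -0.9254]
||prox(x)||_1 = 0.0 + 1.5871 + 2.113 + 0.9254 = 4.6255


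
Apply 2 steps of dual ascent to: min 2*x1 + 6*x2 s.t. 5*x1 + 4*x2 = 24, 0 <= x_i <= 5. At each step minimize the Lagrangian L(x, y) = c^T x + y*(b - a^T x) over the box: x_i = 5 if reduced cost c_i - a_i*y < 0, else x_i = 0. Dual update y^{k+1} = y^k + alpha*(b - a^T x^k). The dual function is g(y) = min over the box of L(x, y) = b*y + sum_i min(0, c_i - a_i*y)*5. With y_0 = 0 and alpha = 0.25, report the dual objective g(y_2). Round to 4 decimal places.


Dual ascent for LP: min 2*x1 + 6*x2, 5*x1 + 4*x2 = 24, 0 <= x_i <= 5
Step 1: y^k = 0.0, reduced costs: (2.0, 6.0)
  x^k = (0.0, 0.0), subgradient = b - a^T x = 24.0
  y^{k+1} = 0.0 + 0.25*24.0 = 6.0
Step 2: y^k = 6.0, reduced costs: (-28.0, -18.0)
  x^k = (5.0, 5.0), subgradient = b - a^T x = -21.0
  y^{k+1} = 6.0 + 0.25*-21.0 = 0.75
Dual objective at y_2 = 0.75: reduced costs (-1.75, 3.0), box minimizer x = (5.0, 0.0)
g(y_2) = b*y + (c1 - a1*y)*x1 + (c2 - a2*y)*x2 = 24*0.75 + (-1.75)*5.0 + 3.0*0.0 = 18.0 - 8.75 + 0.0 = 9.25


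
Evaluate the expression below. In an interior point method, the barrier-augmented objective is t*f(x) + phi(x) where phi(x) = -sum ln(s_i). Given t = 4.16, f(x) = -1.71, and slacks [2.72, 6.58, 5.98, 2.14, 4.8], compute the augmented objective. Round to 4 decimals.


Step 1: Compute log-barrier.
ln values: [1.0006, 1.884, 1.7884, 0.7608, 1.5686]
phi = -(1.0006 + 1.884 + 1.7884 + 0.7608 + 1.5686) = -7.0025
Step 2: Compute augmented objective.
t*f(x) = 4.16*-1.71 = -7.1136
Total = -7.1136 - 7.0025 = -14.1161


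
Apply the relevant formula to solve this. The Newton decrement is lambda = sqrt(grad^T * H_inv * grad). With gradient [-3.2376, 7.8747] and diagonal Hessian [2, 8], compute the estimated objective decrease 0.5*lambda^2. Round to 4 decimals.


Step 1: H is diagonal, so H^(-1) * g = [-1.6188, 0.9843].
Step 2: g^T H^(-1) g = sum_i g_i^2 / H_ii
  = (-3.2376)^2/2 + (7.8747)^2/8
  = 5.241 + 7.7514 = 12.9924
Step 3: Objective decrease = 0.5 * g^T H^(-1) g = 6.4962


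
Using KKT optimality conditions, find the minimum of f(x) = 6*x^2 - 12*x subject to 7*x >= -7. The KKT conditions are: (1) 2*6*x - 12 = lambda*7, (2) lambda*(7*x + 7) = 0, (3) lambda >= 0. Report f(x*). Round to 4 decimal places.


Step 1: Try lambda = 0 (constraint inactive).
Stationarity: 2*6*x - 12 = 0
x* = 12/(2*6) = 1.0
Check constraint: 7*1.0 = 7.0 >= -7 -- satisfied.
Step 2: Compute optimal value.
f(x*) = 6*1.0^2 - 12*1.0 = -6.0


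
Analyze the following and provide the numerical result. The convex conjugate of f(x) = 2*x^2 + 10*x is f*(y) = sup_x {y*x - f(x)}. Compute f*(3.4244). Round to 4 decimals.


f*(y) = sup_x {y*x - a*x^2 - b*x} = sup_x {(y-b)*x - a*x^2}
FOC: (y - b) - 2a*x = 0 => x* = (y - b)/(2a)
x* = (3.4244 - 10)/(2*2) = -1.6439
f*(3.4244) = (y-b)^2/(4a) = (3.4244 - 10)^2/(4*2)
= 43.2385/8 = 5.4048


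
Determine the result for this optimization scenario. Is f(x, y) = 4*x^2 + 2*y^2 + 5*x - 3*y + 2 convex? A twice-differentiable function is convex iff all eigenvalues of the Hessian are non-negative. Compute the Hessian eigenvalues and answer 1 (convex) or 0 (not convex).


The Hessian of f(x,y) = 4*x^2 + 2*y^2 + 5*x - 3*y + 2 is:
H = [[8, 0], [0, 4]]
Trace = 8 + 4 = 12
Determinant = 8*4 - (0)^2 = 32
Discriminant = (12)^2 - 4*32 = 16.0
Eigenvalues: lambda_1 = 4.0, lambda_2 = 8.0
The function is convex.

1


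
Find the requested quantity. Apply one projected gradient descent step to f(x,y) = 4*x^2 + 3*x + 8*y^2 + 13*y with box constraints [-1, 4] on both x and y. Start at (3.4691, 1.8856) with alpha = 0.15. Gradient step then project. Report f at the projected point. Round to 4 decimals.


Step 1: Compute gradient at (3.4691, 1.8856).
grad_x = 2*4*3.4691 + 3 = 30.7528
grad_y = 2*8*1.8856 + 13 = 43.1696
Step 2: Gradient step.
x_raw = 3.4691 - 0.15*30.7528 = -1.1438
y_raw = 1.8856 - 0.15*43.1696 = -4.5898
Step 3: Project onto [-1, 4].
x_proj = clip(-1.1438) = -1.0
y_proj = clip(-4.5898) = -1.0
Step 4: Evaluate f.
f(-1.0, -1.0) = -4.0


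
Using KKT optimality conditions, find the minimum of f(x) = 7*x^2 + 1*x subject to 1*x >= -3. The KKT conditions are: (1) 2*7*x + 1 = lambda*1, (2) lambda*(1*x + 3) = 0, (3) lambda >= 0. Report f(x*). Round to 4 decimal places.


Step 1: Try lambda = 0 (constraint inactive).
Stationarity: 2*7*x + 1 = 0
x* = -1/(2*7) = -1/14 = -0.0714 (rounded; the exact value -1/14 is used below)
Check constraint: 1*-0.0714 = -0.0714 >= -3 -- satisfied.
Step 2: Compute optimal value.
f(x*) = 7*(-1/14)^2 + 1*(-1/14) = -0.0357


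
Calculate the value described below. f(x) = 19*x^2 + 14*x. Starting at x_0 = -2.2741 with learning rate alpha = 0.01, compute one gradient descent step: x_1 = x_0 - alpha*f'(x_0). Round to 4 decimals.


We compute the gradient at x_0 and apply the update.
f'(x) = 38*x + 14
f'(-2.2741) = 38*-2.2741 + 14 = -72.4158
x_1 = -2.2741 - 0.01*-72.4158 = -1.5499


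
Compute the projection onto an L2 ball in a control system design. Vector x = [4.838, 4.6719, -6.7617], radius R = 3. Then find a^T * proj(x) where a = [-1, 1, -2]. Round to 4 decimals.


Step 1: Compute ||x|| (intermediates to 6 decimals).
||x|| = sqrt(4.838^2 + 4.6719^2 + (-6.7617)^2) = 9.536953
Step 2: Project.
Since ||x|| > R, scale = R/||x|| = 3/9.536953 = 0.314566, proj(x) = scale * x
proj(x) = [1.52187, 1.469621, -2.127001]
Step 3: Dot product.
a^T * proj(x) = -1*1.52187 + 1*1.469621 - 2*(-2.127001) = 4.2018


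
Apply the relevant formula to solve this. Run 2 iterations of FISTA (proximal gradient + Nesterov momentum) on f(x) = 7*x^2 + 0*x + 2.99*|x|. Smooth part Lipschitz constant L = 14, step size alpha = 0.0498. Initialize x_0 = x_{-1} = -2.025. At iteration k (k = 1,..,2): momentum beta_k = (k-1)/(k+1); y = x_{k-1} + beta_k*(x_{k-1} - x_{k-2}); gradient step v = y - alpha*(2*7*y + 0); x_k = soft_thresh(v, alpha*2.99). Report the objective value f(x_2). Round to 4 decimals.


FISTA on f(x) = 7*x^2 + 0*x + 2.99*|x|
L = 14, alpha = 0.0498
Iteration 1: beta = 0.0, y = -2.025 + 0.0*(-2.025 + 2.025) = -2.025
  grad(y) = -28.35, v = y - alpha*grad = -0.6132
  prox(v) = soft_thresh(-0.6132, 0.1489) = -0.4643
Iteration 2: beta = 0.3333, y = -0.4643 + 0.3333*(-0.4643 + 2.025) = 0.056
  grad(y) = 0.7837, v = y - alpha*grad = 0.0169
  prox(v) = soft_thresh(0.0169, 0.1489) = 0.0
f(x_2) = 7*0.0^2 + 0*0.0 + 2.99*|0.0| = 0.0


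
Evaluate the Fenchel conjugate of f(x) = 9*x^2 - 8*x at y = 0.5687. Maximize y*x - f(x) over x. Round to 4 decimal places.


f*(y) = sup_x {y*x - a*x^2 - b*x} = sup_x {(y-b)*x - a*x^2}
FOC: (y - b) - 2a*x = 0 => x* = (y - b)/(2a)
x* = (0.5687 + 8)/(2*9) = 0.476
f*(0.5687) = (y-b)^2/(4a) = (0.5687 + 8)^2/(4*9)
= 73.4226/36 = 2.0395


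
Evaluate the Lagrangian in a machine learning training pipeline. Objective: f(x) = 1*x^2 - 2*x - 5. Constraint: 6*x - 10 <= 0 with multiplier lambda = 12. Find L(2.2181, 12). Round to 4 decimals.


Step 1: Evaluate f(x).
f(2.2181) = 1*2.2181^2 - 2*2.2181 - 5 = -4.5162
Step 2: Evaluate g(x).
g(2.2181) = 6*2.2181 - 10 = 3.3086
Step 3: Compute Lagrangian.
L = -4.5162 + 12*3.3086 = 35.187


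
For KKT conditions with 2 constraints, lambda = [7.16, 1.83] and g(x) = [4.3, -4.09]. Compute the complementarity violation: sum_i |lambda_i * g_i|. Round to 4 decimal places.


KKT complementary slackness check:
lambda_1 * g_1 = 7.16 * 4.3 = 30.788
lambda_2 * g_2 = 1.83 * -4.09 = -7.4847
Total violation = 30.788 + 7.4847 = 38.2727


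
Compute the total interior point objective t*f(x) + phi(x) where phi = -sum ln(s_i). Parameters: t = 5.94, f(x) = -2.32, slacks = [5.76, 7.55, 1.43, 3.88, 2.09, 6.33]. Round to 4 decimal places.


Step 1: Compute log-barrier.
ln values: [1.7509, 2.0215, 0.3577, 1.3558, 0.7372, 1.8453]
phi = -(1.7509 + 2.0215 + 0.3577 + 1.3558 + 0.7372 + 1.8453) = -8.0685
Step 2: Compute augmented objective.
t*f(x) = 5.94*-2.32 = -13.7808
Total = -13.7808 - 8.0685 = -21.8493


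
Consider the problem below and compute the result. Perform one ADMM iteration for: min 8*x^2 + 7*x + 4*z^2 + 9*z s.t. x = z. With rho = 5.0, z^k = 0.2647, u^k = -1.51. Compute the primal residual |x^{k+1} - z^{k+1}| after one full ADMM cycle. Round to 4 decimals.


ADMM iteration with rho = 5.0, z^k = 0.2647, u^k = -1.51
Step 1: x-update.
Minimize 8*x^2 + 7*x + (5.0/2)*(x - 0.2647 - 1.51)^2
FOC: (2*8 + 5.0)*x = -7 + 5.0*(0.2647 + 1.51)
x^{k+1} = 0.0892
Step 2: z-update.
Minimize 4*z^2 + 9*z + (5.0/2)*(0.0892 - z - 1.51)^2
FOC: (2*4 + 5.0)*z = -9 + 5.0*(0.0892 - 1.51)
z^{k+1} = -1.2388
Step 3: u-update.
u^{k+1} = -1.51 + 0.0892 + 1.2388 = -0.182
Step 4: Primal residual = |0.0892 + 1.2388| = 1.328


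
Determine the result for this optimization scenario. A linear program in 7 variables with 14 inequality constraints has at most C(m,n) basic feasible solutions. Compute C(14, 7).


Each vertex corresponds to some choice of n active constraints out of m, so the number of vertices is at most C(m, n) = m! / (n!(m-n)!).
m = 14, n = 7
Numerator: 14 * 13 * 12 * 11 * 10 * 9 * 8
Denominator: 7! = 5040
C(14, 7) = 3432


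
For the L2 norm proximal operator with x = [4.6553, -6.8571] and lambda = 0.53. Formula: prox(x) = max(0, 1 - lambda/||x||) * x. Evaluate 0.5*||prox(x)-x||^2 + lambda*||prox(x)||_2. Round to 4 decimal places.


Step 1: Compute ||x||.
||x|| = 8.288
Step 2: Compute scaling factor.
scale = max(0, 1 - 0.53/8.288) = 0.9361
Step 3: prox(x) = [4.3576, -6.4186]
||prox(x)|| = 7.758
Step 4: Proximal objective.
0.5*||prox-x||^2 = 0.1405
lambda*||prox|| = 4.1117
Total = 4.2522


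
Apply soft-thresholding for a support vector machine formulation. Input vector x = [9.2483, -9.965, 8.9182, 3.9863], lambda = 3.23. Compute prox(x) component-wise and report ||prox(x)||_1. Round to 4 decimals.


Soft-thresholding with lambda = 3.23:
prox(9.2483) = sign(9.2483)*max(|9.2483| - 3.23, 0) = 6.0183
prox(-9.965) = sign(-9.965)*max(|-9.965| - 3.23, 0) = -6.735
prox(8.9182) = sign(8.9182)*max(|8.9182| - 3.23, 0) = 5.6882
prox(3.9863) = sign(3.9863)*max(|3.9863| - 3.23, 0) = 0.7563
prox(x) = [6.0183, -6.735, 5.6882, 0.7563]
||prox(x)||_1 = 6.0183 + 6.735 + 5.6882 + 0.7563 = 19.1978


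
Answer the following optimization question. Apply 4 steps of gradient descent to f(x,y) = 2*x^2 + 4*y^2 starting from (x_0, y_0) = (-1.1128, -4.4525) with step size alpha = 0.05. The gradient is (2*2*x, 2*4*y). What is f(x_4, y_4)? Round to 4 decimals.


Gradient descent on f(x,y) = 2*x^2 + 4*y^2.
Starting point: (-1.1128, -4.4525), alpha = 0.05
Step 1: grad_x = 2*2*-1.1128 = -4.4512, grad_y = 2*4*-4.4525 = -35.62
  x_1 = -1.1128 - 0.05*-4.4512 = -0.8902
  y_1 = -4.4525 - 0.05*-35.62 = -2.6715
Step 2: grad_x = 2*2*-0.8902 = -3.561, grad_y = 2*4*-2.6715 = -21.372
  x_2 = -0.8902 - 0.05*-3.561 = -0.7122
  y_2 = -2.6715 - 0.05*-21.372 = -1.6029
Step 3: grad_x = 2*2*-0.7122 = -2.8488, grad_y = 2*4*-1.6029 = -12.8232
  x_3 = -0.7122 - 0.05*-2.8488 = -0.5698
  y_3 = -1.6029 - 0.05*-12.8232 = -0.9617
Step 4: grad_x = 2*2*-0.5698 = -2.279, grad_y = 2*4*-0.9617 = -7.6939
  x_4 = -0.5698 - 0.05*-2.279 = -0.4558
  y_4 = -0.9617 - 0.05*-7.6939 = -0.577
f(-0.4558, -0.577) = 2*(-0.4558)^2 + 4*(-0.577)^2 = 1.7474


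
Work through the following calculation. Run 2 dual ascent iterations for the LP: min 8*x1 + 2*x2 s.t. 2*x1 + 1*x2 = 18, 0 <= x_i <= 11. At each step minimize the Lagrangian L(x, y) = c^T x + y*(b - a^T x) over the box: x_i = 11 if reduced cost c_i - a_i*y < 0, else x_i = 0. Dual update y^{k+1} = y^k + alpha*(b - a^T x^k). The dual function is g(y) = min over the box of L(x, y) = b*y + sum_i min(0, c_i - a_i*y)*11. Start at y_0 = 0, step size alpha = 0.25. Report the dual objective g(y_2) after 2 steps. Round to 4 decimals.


Dual ascent for LP: min 8*x1 + 2*x2, 2*x1 + 1*x2 = 18, 0 <= x_i <= 11
Step 1: y^k = 0.0, reduced costs: (8.0, 2.0)
  x^k = (0.0, 0.0), subgradient = b - a^T x = 18.0
  y^{k+1} = 0.0 + 0.25*18.0 = 4.5
Step 2: y^k = 4.5, reduced costs: (-1.0, -2.5)
  x^k = (11.0, 11.0), subgradient = b - a^T x = -15.0
  y^{k+1} = 4.5 + 0.25*-15.0 = 0.75
Dual objective at y_2 = 0.75: reduced costs (6.5, 1.25), box minimizer x = (0.0, 0.0)
g(y_2) = b*y + (c1 - a1*y)*x1 + (c2 - a2*y)*x2 = 18*0.75 + 6.5*0.0 + 1.25*0.0 = 13.5 + 0.0 + 0.0 = 13.5


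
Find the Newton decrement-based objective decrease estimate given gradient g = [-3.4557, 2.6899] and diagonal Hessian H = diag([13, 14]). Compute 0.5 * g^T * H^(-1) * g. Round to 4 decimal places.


Step 1: H is diagonal, so H^(-1) * g = [-0.2658, 0.1921].
Step 2: g^T H^(-1) g = sum_i g_i^2 / H_ii
  = (-3.4557)^2/13 + (2.6899)^2/14
  = 0.9186 + 0.5168 = 1.4354
Step 3: Objective decrease = 0.5 * g^T H^(-1) g = 0.7177


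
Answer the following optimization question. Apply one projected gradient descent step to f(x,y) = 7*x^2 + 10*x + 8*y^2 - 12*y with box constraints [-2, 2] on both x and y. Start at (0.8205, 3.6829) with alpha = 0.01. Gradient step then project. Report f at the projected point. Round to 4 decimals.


Step 1: Compute gradient at (0.8205, 3.6829).
grad_x = 2*7*0.8205 + 10 = 21.487
grad_y = 2*8*3.6829 - 12 = 46.9264
Step 2: Gradient step.
x_raw = 0.8205 - 0.01*21.487 = 0.6056
y_raw = 3.6829 - 0.01*46.9264 = 3.2136
Step 3: Project onto [-2, 2].
x_proj = clip(0.6056) = 0.6056
y_proj = clip(3.2136) = 2.0
Step 4: Evaluate f.
f(0.6056, 2.0) = 16.6238
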